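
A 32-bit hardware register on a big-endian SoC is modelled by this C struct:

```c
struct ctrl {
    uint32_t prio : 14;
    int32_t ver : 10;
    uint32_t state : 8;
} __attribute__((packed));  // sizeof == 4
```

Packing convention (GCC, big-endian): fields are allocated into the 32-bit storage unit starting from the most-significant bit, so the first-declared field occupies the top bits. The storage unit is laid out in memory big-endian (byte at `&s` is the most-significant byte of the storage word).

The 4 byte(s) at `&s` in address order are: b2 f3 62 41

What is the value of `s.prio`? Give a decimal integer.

[0]=0xb2 [1]=0xf3 [2]=0x62 [3]=0x41 (big-endian) → word 0xb2f36241
prio [18+:14] = (word>>18) & 0x3fff = 11452  ←
ver [8+:10] = (word>>8) & 0x3ff = 866
state [0+:8] = (word>>0) & 0xff = 65

11452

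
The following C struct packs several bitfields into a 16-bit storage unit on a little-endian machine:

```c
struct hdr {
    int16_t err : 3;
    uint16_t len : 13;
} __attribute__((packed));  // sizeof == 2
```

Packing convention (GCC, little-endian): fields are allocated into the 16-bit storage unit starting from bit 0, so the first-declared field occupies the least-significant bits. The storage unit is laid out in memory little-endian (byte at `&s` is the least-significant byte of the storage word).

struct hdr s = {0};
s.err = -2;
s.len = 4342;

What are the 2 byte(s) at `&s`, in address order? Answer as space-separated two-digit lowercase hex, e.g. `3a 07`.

[0+:3] err=-2 & 0x7 = 0x6; word=0x0006
[3+:13] len=4342 & 0x1fff = 0x10f6; word=0x87b6
word = 0x87b6 → little-endian bytes:
  [0]=0xb6  [1]=0x87

b6 87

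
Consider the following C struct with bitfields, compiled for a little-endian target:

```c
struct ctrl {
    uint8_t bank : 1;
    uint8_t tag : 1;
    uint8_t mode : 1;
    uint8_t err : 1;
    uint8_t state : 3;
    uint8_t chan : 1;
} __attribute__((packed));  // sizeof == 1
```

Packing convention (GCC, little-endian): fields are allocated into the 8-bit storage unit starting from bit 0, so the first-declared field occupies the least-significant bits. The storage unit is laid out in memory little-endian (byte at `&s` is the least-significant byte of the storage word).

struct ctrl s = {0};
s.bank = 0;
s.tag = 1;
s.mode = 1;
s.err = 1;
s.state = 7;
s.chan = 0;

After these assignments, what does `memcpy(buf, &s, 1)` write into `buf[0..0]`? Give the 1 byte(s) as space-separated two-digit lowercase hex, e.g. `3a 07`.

bank:1 = 0 → 0x0 << 0 → word 0x00
tag:1 = 1 → 0x1 << 1 → word 0x02
mode:1 = 1 → 0x1 << 2 → word 0x06
err:1 = 1 → 0x1 << 3 → word 0x0e
state:3 = 7 → 0x7 << 4 → word 0x7e
chan:1 = 0 → 0x0 << 7 → word 0x7e
word = 0x7e → little-endian bytes:
  [0]=0x7e

7e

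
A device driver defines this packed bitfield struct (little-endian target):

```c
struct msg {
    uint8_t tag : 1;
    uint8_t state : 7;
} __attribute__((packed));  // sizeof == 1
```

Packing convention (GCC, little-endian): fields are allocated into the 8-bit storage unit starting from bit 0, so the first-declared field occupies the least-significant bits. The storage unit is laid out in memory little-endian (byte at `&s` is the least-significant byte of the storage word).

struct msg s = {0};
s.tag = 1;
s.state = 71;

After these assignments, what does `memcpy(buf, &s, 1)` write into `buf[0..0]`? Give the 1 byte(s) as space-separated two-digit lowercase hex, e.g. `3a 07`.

[0+:1] tag=1 & 0x1 = 0x1; word=0x01
[1+:7] state=71 & 0x7f = 0x47; word=0x8f
word = 0x8f → little-endian bytes:
  [0]=0x8f

8f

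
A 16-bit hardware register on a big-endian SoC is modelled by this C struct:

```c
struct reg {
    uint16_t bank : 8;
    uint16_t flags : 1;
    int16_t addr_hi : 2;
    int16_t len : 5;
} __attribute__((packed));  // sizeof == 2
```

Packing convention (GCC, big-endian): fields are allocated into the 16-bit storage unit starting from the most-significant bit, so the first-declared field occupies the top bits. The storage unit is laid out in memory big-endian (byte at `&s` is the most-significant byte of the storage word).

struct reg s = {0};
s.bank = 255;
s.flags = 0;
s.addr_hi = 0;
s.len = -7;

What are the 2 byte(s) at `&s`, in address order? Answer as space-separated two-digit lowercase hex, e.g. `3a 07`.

ff 19

bank:8 = 255 → 0xff << 8 → word 0xff00
flags:1 = 0 → 0x0 << 7 → word 0xff00
addr_hi:2 = 0 → 0x0 << 5 → word 0xff00
len:5 = -7 → 0x19 << 0 → word 0xff19
word = 0xff19 → big-endian bytes:
  [0]=0xff  [1]=0x19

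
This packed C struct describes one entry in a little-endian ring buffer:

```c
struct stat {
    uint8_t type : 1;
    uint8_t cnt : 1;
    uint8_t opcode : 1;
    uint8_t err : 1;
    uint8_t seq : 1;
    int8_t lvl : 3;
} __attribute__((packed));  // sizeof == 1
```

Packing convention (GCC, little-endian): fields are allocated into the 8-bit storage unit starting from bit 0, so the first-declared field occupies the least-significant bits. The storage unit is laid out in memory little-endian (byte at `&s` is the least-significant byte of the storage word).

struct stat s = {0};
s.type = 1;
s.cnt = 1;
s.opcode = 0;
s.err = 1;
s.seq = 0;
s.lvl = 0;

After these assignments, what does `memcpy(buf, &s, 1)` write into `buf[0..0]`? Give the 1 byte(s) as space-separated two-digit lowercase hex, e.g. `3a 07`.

0b

[0+:1] type=1 & 0x1 = 0x1; word=0x01
[1+:1] cnt=1 & 0x1 = 0x1; word=0x03
[2+:1] opcode=0 & 0x1 = 0x0; word=0x03
[3+:1] err=1 & 0x1 = 0x1; word=0x0b
[4+:1] seq=0 & 0x1 = 0x0; word=0x0b
[5+:3] lvl=0 & 0x7 = 0x0; word=0x0b
word = 0x0b → little-endian bytes:
  [0]=0x0b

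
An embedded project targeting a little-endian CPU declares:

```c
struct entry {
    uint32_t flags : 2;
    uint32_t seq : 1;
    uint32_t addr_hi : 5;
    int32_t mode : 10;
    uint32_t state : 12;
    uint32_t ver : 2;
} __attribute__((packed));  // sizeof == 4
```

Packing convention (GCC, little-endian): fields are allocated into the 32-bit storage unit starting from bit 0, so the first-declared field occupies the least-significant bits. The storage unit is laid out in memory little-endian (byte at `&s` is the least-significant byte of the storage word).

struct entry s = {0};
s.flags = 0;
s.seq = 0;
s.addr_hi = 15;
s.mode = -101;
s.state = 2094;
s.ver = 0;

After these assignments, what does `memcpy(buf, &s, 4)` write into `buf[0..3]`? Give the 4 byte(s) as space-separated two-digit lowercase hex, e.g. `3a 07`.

flags (2b) val=0 bits=0x0 at bit 0: 0x00000000
seq (1b) val=0 bits=0x0 at bit 2: 0x00000000
addr_hi (5b) val=15 bits=0xf at bit 3: 0x00000078
mode (10b) val=-101 bits=0x39b at bit 8: 0x00039b78
state (12b) val=2094 bits=0x82e at bit 18: 0x20bb9b78
ver (2b) val=0 bits=0x0 at bit 30: 0x20bb9b78
word = 0x20bb9b78 → little-endian bytes:
  [0]=0x78  [1]=0x9b  [2]=0xbb  [3]=0x20

78 9b bb 20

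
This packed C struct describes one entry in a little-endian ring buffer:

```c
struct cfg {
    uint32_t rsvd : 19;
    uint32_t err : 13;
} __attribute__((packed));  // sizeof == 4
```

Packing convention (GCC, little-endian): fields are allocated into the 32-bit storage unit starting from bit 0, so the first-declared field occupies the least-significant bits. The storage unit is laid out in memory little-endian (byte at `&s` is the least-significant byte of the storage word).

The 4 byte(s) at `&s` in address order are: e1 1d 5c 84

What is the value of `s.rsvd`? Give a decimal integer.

269793

[0]=0xe1 [1]=0x1d [2]=0x5c [3]=0x84 (little-endian) → word 0x845c1de1
rsvd:19 @ bit 0 → (0x845c1de1>>0)&0x7ffff = 0x41de1  ←
err:13 @ bit 19 → (0x845c1de1>>19)&0x1fff = 0x108b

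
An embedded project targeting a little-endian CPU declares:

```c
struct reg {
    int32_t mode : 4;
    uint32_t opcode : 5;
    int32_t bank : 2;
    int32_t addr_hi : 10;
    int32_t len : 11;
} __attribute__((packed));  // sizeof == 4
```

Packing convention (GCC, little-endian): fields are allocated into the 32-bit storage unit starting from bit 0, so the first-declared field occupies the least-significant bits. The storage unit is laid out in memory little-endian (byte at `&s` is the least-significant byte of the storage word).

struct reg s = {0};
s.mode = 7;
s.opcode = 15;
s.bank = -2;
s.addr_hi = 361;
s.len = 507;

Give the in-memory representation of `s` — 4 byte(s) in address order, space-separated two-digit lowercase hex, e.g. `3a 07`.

f7 4c 6b 3f

[0+:4] mode=7 & 0xf = 0x7; word=0x00000007
[4+:5] opcode=15 & 0x1f = 0xf; word=0x000000f7
[9+:2] bank=-2 & 0x3 = 0x2; word=0x000004f7
[11+:10] addr_hi=361 & 0x3ff = 0x169; word=0x000b4cf7
[21+:11] len=507 & 0x7ff = 0x1fb; word=0x3f6b4cf7
word = 0x3f6b4cf7 → little-endian bytes:
  [0]=0xf7  [1]=0x4c  [2]=0x6b  [3]=0x3f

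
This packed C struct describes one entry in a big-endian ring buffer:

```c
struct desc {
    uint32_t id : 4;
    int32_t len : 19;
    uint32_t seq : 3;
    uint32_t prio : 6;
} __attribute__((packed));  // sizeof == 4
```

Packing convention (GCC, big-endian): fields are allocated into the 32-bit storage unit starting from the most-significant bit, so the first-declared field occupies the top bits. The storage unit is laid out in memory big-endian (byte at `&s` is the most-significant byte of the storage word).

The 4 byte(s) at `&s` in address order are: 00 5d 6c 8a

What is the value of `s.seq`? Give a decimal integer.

[0]=0x00 [1]=0x5d [2]=0x6c [3]=0x8a (big-endian) → word 0x005d6c8a
id [28+:4] = (word>>28) & 0xf = 0
len [9+:19] = (word>>9) & 0x7ffff = 11958
seq [6+:3] = (word>>6) & 0x7 = 2  ←
prio [0+:6] = (word>>0) & 0x3f = 10

2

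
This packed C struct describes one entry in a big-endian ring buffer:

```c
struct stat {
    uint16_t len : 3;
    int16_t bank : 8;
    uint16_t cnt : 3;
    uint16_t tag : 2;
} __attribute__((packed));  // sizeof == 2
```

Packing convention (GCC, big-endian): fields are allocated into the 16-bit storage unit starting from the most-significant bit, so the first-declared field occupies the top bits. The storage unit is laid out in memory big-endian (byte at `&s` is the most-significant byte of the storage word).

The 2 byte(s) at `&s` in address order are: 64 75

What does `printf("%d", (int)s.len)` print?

[0]=0x64 [1]=0x75 (big-endian) → word 0x6475
len:3 @ bit 13 → (0x6475>>13)&0x7 = 0x3  ←
bank:8 @ bit 5 → (0x6475>>5)&0xff = 0x23
cnt:3 @ bit 2 → (0x6475>>2)&0x7 = 0x5
tag:2 @ bit 0 → (0x6475>>0)&0x3 = 0x1

3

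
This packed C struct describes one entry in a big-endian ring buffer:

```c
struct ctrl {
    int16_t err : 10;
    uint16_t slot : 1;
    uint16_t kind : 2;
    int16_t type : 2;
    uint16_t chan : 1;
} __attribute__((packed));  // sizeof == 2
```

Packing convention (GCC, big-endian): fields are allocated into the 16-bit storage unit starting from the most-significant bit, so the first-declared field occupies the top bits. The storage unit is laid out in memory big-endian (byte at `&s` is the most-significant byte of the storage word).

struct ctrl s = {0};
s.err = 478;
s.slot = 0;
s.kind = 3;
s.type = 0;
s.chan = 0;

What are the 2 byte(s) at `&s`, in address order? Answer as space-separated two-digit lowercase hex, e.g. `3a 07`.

err (10b) val=478 bits=0x1de at bit 6: 0x7780
slot (1b) val=0 bits=0x0 at bit 5: 0x7780
kind (2b) val=3 bits=0x3 at bit 3: 0x7798
type (2b) val=0 bits=0x0 at bit 1: 0x7798
chan (1b) val=0 bits=0x0 at bit 0: 0x7798
word = 0x7798 → big-endian bytes:
  [0]=0x77  [1]=0x98

77 98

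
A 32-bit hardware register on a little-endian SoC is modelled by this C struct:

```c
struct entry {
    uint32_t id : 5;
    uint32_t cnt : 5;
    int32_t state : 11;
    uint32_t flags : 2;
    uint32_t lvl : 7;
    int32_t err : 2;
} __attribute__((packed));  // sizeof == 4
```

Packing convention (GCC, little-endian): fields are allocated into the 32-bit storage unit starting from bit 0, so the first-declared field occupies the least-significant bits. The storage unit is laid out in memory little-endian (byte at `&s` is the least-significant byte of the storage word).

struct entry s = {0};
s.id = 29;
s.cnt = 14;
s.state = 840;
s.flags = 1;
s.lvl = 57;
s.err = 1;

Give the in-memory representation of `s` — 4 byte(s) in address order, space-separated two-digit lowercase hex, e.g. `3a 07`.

id (5b) val=29 bits=0x1d at bit 0: 0x0000001d
cnt (5b) val=14 bits=0xe at bit 5: 0x000001dd
state (11b) val=840 bits=0x348 at bit 10: 0x000d21dd
flags (2b) val=1 bits=0x1 at bit 21: 0x002d21dd
lvl (7b) val=57 bits=0x39 at bit 23: 0x1cad21dd
err (2b) val=1 bits=0x1 at bit 30: 0x5cad21dd
word = 0x5cad21dd → little-endian bytes:
  [0]=0xdd  [1]=0x21  [2]=0xad  [3]=0x5c

dd 21 ad 5c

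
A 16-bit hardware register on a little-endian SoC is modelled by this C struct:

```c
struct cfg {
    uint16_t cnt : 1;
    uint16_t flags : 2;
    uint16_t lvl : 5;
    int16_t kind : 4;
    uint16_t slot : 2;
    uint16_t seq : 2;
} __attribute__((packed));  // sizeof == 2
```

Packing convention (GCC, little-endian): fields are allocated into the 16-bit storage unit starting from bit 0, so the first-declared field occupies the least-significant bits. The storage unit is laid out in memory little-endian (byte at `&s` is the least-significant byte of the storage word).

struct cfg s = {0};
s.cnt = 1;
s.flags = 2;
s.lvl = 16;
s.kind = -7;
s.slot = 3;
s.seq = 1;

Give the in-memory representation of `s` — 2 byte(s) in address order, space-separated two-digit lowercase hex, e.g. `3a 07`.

85 79

cnt:1 = 1 → 0x1 << 0 → word 0x0001
flags:2 = 2 → 0x2 << 1 → word 0x0005
lvl:5 = 16 → 0x10 << 3 → word 0x0085
kind:4 = -7 → 0x9 << 8 → word 0x0985
slot:2 = 3 → 0x3 << 12 → word 0x3985
seq:2 = 1 → 0x1 << 14 → word 0x7985
word = 0x7985 → little-endian bytes:
  [0]=0x85  [1]=0x79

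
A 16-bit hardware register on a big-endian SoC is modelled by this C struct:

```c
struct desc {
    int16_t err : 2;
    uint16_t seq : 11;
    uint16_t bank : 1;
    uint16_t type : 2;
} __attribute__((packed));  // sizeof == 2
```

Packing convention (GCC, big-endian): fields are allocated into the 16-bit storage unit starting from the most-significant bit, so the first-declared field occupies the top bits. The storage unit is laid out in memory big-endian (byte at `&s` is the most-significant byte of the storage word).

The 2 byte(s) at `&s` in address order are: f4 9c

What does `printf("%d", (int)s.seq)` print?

[0]=0xf4 [1]=0x9c (big-endian) → word 0xf49c
err:2 @ bit 14 → (0xf49c>>14)&0x3 = 0x3
seq:11 @ bit 3 → (0xf49c>>3)&0x7ff = 0x693  ←
bank:1 @ bit 2 → (0xf49c>>2)&0x1 = 0x1
type:2 @ bit 0 → (0xf49c>>0)&0x3 = 0x0

1683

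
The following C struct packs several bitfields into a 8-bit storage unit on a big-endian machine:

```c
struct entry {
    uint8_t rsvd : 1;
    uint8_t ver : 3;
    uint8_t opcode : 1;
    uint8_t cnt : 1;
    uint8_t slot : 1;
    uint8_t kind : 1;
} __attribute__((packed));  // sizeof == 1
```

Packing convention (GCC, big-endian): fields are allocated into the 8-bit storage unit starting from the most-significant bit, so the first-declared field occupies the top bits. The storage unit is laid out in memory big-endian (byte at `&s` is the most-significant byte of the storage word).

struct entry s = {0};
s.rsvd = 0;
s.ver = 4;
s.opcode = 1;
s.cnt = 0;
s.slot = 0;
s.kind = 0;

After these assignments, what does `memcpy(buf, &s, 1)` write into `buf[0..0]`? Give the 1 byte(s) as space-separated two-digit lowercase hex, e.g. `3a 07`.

48

[7+:1] rsvd=0 & 0x1 = 0x0; word=0x00
[4+:3] ver=4 & 0x7 = 0x4; word=0x40
[3+:1] opcode=1 & 0x1 = 0x1; word=0x48
[2+:1] cnt=0 & 0x1 = 0x0; word=0x48
[1+:1] slot=0 & 0x1 = 0x0; word=0x48
[0+:1] kind=0 & 0x1 = 0x0; word=0x48
word = 0x48 → big-endian bytes:
  [0]=0x48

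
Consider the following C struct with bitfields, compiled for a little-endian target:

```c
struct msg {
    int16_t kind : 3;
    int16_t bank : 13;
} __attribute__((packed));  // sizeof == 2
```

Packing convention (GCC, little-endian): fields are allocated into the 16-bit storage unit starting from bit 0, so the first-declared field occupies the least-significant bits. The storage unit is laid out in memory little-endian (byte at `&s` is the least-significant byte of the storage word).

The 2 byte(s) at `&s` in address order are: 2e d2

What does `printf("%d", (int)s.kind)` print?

[0]=0x2e [1]=0xd2 (little-endian) → word 0xd22e
kind:3 @ bit 0 → (0xd22e>>0)&0x7 = 0x6  ←
bank:13 @ bit 3 → (0xd22e>>3)&0x1fff = 0x1a45
kind signed 3b, MSB=1: 6 - 8 = -2

-2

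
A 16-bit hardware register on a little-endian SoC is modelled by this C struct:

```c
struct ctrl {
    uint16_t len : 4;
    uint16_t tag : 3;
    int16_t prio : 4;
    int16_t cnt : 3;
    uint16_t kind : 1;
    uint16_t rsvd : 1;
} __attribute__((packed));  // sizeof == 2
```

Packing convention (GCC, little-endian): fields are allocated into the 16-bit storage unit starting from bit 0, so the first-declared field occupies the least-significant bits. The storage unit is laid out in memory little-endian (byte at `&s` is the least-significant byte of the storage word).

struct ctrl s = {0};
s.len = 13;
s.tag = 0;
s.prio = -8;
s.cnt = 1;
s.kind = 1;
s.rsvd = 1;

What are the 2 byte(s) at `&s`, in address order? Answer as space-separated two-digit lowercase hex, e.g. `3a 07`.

[0+:4] len=13 & 0xf = 0xd; word=0x000d
[4+:3] tag=0 & 0x7 = 0x0; word=0x000d
[7+:4] prio=-8 & 0xf = 0x8; word=0x040d
[11+:3] cnt=1 & 0x7 = 0x1; word=0x0c0d
[14+:1] kind=1 & 0x1 = 0x1; word=0x4c0d
[15+:1] rsvd=1 & 0x1 = 0x1; word=0xcc0d
word = 0xcc0d → little-endian bytes:
  [0]=0x0d  [1]=0xcc

0d cc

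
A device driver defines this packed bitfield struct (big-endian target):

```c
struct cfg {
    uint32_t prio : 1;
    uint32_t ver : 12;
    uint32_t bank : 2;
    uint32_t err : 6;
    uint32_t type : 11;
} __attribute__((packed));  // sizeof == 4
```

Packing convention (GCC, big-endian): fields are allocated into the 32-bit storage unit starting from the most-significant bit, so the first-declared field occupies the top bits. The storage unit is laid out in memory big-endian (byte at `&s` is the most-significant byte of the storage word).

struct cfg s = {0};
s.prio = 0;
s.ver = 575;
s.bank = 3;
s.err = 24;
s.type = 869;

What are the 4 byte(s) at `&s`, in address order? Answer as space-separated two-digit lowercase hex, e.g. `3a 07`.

11 fe c3 65

prio (1b) val=0 bits=0x0 at bit 31: 0x00000000
ver (12b) val=575 bits=0x23f at bit 19: 0x11f80000
bank (2b) val=3 bits=0x3 at bit 17: 0x11fe0000
err (6b) val=24 bits=0x18 at bit 11: 0x11fec000
type (11b) val=869 bits=0x365 at bit 0: 0x11fec365
word = 0x11fec365 → big-endian bytes:
  [0]=0x11  [1]=0xfe  [2]=0xc3  [3]=0x65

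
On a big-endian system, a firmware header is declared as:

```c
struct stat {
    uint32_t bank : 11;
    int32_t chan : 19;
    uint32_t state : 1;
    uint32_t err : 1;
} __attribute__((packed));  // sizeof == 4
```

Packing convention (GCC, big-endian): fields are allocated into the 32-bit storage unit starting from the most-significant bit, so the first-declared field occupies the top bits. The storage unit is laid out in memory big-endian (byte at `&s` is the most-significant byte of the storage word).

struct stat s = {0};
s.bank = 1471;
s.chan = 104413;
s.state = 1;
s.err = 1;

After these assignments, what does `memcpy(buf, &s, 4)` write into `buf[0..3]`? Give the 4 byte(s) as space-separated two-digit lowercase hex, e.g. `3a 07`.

b7 e6 5f 77

[21+:11] bank=1471 & 0x7ff = 0x5bf; word=0xb7e00000
[2+:19] chan=104413 & 0x7ffff = 0x197dd; word=0xb7e65f74
[1+:1] state=1 & 0x1 = 0x1; word=0xb7e65f76
[0+:1] err=1 & 0x1 = 0x1; word=0xb7e65f77
word = 0xb7e65f77 → big-endian bytes:
  [0]=0xb7  [1]=0xe6  [2]=0x5f  [3]=0x77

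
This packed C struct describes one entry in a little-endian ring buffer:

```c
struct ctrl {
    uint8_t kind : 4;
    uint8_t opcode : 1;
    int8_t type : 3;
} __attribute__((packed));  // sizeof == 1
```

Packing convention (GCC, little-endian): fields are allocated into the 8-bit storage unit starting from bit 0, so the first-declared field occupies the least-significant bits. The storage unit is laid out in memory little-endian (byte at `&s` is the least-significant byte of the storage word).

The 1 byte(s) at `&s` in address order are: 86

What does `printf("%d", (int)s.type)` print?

[0]=0x86 (little-endian) → word 0x86
kind [0+:4] = (word>>0) & 0xf = 6
opcode [4+:1] = (word>>4) & 0x1 = 0
type [5+:3] = (word>>5) & 0x7 = 4  ←
type signed 3b, MSB=1: 4 - 8 = -4

-4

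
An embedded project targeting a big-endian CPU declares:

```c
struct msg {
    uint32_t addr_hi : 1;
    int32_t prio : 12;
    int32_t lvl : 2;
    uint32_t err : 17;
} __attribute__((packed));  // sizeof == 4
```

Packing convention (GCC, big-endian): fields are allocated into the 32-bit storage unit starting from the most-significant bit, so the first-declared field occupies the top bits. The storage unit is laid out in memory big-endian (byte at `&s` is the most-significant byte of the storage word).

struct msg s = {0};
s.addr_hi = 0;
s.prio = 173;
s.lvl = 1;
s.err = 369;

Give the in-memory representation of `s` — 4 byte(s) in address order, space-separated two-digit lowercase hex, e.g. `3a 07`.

addr_hi (1b) val=0 bits=0x0 at bit 31: 0x00000000
prio (12b) val=173 bits=0xad at bit 19: 0x05680000
lvl (2b) val=1 bits=0x1 at bit 17: 0x056a0000
err (17b) val=369 bits=0x171 at bit 0: 0x056a0171
word = 0x056a0171 → big-endian bytes:
  [0]=0x05  [1]=0x6a  [2]=0x01  [3]=0x71

05 6a 01 71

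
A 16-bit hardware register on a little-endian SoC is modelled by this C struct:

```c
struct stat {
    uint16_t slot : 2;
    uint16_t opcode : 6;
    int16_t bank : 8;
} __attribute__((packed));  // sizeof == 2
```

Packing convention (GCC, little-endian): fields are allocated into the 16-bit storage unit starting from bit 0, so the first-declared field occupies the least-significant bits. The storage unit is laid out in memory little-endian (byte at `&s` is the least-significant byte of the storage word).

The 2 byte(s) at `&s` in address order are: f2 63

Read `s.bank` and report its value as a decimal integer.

[0]=0xf2 [1]=0x63 (little-endian) → word 0x63f2
slot [0+:2] = (word>>0) & 0x3 = 2
opcode [2+:6] = (word>>2) & 0x3f = 60
bank [8+:8] = (word>>8) & 0xff = 99  ←
bank signed 8b, MSB=0: value = 99

99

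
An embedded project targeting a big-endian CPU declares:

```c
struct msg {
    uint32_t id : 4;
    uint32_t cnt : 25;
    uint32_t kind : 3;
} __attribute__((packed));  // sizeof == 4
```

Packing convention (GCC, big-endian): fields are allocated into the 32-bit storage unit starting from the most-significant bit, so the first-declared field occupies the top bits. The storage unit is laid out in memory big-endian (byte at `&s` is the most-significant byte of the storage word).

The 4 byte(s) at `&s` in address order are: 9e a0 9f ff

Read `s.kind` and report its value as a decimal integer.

[0]=0x9e [1]=0xa0 [2]=0x9f [3]=0xff (big-endian) → word 0x9ea09fff
id [28+:4] = (word>>28) & 0xf = 9
cnt [3+:25] = (word>>3) & 0x1ffffff = 30675967
kind [0+:3] = (word>>0) & 0x7 = 7  ←

7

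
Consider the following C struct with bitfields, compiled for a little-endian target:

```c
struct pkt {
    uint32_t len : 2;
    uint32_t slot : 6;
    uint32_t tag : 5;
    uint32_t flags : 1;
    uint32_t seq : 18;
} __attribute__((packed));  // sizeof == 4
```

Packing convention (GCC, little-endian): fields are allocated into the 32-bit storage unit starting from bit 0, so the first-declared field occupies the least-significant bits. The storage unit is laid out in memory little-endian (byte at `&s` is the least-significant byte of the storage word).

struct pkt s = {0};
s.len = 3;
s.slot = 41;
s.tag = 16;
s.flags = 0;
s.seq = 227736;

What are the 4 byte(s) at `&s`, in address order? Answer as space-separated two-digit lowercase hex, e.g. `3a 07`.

a7 10 66 de

len (2b) val=3 bits=0x3 at bit 0: 0x00000003
slot (6b) val=41 bits=0x29 at bit 2: 0x000000a7
tag (5b) val=16 bits=0x10 at bit 8: 0x000010a7
flags (1b) val=0 bits=0x0 at bit 13: 0x000010a7
seq (18b) val=227736 bits=0x37998 at bit 14: 0xde6610a7
word = 0xde6610a7 → little-endian bytes:
  [0]=0xa7  [1]=0x10  [2]=0x66  [3]=0xde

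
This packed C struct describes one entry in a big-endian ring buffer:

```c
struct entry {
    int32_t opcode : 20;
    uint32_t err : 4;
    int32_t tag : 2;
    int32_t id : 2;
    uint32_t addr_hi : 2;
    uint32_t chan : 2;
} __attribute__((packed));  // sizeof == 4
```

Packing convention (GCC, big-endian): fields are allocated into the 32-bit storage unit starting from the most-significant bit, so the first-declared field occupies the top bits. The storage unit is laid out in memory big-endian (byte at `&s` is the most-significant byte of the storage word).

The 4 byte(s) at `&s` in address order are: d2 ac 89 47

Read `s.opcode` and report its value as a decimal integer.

-185656

[0]=0xd2 [1]=0xac [2]=0x89 [3]=0x47 (big-endian) → word 0xd2ac8947
opcode:20 @ bit 12 → (0xd2ac8947>>12)&0xfffff = 0xd2ac8  ←
err:4 @ bit 8 → (0xd2ac8947>>8)&0xf = 0x9
tag:2 @ bit 6 → (0xd2ac8947>>6)&0x3 = 0x1
id:2 @ bit 4 → (0xd2ac8947>>4)&0x3 = 0x0
addr_hi:2 @ bit 2 → (0xd2ac8947>>2)&0x3 = 0x1
chan:2 @ bit 0 → (0xd2ac8947>>0)&0x3 = 0x3
opcode signed 20b, MSB=1: 862920 - 1048576 = -185656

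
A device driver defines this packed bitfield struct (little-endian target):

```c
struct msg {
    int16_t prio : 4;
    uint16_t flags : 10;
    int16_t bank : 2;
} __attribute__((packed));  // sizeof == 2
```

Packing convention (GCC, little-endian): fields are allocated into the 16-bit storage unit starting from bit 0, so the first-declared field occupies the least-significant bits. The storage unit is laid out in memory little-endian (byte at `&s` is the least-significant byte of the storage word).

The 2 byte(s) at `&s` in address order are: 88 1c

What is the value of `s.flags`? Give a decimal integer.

456

[0]=0x88 [1]=0x1c (little-endian) → word 0x1c88
prio [0+:4] = (word>>0) & 0xf = 8
flags [4+:10] = (word>>4) & 0x3ff = 456  ←
bank [14+:2] = (word>>14) & 0x3 = 0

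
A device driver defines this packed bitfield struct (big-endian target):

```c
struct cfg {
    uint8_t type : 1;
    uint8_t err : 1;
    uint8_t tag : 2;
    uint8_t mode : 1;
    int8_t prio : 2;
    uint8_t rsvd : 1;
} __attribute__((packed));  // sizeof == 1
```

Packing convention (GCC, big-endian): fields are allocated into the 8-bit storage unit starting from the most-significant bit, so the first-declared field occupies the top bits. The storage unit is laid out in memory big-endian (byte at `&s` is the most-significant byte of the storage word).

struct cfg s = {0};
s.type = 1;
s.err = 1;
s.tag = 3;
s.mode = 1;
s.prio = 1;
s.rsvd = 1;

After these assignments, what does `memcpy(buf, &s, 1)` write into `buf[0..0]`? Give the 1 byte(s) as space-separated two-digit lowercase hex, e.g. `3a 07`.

fb

type:1 = 1 → 0x1 << 7 → word 0x80
err:1 = 1 → 0x1 << 6 → word 0xc0
tag:2 = 3 → 0x3 << 4 → word 0xf0
mode:1 = 1 → 0x1 << 3 → word 0xf8
prio:2 = 1 → 0x1 << 1 → word 0xfa
rsvd:1 = 1 → 0x1 << 0 → word 0xfb
word = 0xfb → big-endian bytes:
  [0]=0xfb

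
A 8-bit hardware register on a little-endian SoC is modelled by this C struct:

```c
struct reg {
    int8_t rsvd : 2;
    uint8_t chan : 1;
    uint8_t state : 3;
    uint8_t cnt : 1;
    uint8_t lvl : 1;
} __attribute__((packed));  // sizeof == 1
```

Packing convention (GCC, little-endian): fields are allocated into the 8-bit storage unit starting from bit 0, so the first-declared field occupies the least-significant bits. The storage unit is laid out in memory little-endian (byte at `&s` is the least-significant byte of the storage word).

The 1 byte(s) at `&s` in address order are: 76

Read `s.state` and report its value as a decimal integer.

6

[0]=0x76 (little-endian) → word 0x76
rsvd:2 @ bit 0 → (0x76>>0)&0x3 = 0x2
chan:1 @ bit 2 → (0x76>>2)&0x1 = 0x1
state:3 @ bit 3 → (0x76>>3)&0x7 = 0x6  ←
cnt:1 @ bit 6 → (0x76>>6)&0x1 = 0x1
lvl:1 @ bit 7 → (0x76>>7)&0x1 = 0x0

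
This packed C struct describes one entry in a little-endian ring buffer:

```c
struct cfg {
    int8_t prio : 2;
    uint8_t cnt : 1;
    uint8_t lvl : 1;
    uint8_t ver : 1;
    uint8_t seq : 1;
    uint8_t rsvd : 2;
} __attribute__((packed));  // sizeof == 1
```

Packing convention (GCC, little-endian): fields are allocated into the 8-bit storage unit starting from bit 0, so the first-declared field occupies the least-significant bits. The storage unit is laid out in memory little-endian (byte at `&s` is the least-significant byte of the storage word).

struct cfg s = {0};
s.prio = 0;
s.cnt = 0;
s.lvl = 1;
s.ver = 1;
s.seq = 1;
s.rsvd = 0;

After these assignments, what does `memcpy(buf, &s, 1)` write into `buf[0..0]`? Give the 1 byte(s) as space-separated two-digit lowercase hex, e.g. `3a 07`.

38

[0+:2] prio=0 & 0x3 = 0x0; word=0x00
[2+:1] cnt=0 & 0x1 = 0x0; word=0x00
[3+:1] lvl=1 & 0x1 = 0x1; word=0x08
[4+:1] ver=1 & 0x1 = 0x1; word=0x18
[5+:1] seq=1 & 0x1 = 0x1; word=0x38
[6+:2] rsvd=0 & 0x3 = 0x0; word=0x38
word = 0x38 → little-endian bytes:
  [0]=0x38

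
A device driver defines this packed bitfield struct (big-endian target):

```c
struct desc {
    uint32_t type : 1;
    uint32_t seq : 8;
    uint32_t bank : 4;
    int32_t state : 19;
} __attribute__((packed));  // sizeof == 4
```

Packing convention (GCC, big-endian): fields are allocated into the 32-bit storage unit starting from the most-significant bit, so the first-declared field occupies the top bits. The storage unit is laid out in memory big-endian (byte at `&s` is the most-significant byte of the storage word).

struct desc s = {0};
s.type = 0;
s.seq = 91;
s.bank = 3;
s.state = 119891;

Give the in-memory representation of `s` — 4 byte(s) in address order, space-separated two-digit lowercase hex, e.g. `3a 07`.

type:1 = 0 → 0x0 << 31 → word 0x00000000
seq:8 = 91 → 0x5b << 23 → word 0x2d800000
bank:4 = 3 → 0x3 << 19 → word 0x2d980000
state:19 = 119891 → 0x1d453 << 0 → word 0x2d99d453
word = 0x2d99d453 → big-endian bytes:
  [0]=0x2d  [1]=0x99  [2]=0xd4  [3]=0x53

2d 99 d4 53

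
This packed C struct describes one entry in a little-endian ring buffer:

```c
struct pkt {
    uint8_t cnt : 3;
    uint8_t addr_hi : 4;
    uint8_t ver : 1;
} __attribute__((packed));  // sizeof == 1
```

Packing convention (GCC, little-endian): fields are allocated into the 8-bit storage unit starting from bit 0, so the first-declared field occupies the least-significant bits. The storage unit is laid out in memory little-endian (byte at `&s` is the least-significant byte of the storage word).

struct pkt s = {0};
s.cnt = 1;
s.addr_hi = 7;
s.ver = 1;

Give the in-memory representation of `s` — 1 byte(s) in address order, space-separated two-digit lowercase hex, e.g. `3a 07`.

b9

cnt (3b) val=1 bits=0x1 at bit 0: 0x01
addr_hi (4b) val=7 bits=0x7 at bit 3: 0x39
ver (1b) val=1 bits=0x1 at bit 7: 0xb9
word = 0xb9 → little-endian bytes:
  [0]=0xb9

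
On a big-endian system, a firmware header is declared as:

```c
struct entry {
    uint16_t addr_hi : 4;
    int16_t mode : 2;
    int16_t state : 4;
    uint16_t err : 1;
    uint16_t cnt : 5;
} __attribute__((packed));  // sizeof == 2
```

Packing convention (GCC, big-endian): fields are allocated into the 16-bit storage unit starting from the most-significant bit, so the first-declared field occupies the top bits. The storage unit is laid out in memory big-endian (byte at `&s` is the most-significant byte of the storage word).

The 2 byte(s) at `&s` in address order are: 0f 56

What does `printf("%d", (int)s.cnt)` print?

[0]=0x0f [1]=0x56 (big-endian) → word 0x0f56
addr_hi:4 @ bit 12 → (0x0f56>>12)&0xf = 0x0
mode:2 @ bit 10 → (0x0f56>>10)&0x3 = 0x3
state:4 @ bit 6 → (0x0f56>>6)&0xf = 0xd
err:1 @ bit 5 → (0x0f56>>5)&0x1 = 0x0
cnt:5 @ bit 0 → (0x0f56>>0)&0x1f = 0x16  ←

22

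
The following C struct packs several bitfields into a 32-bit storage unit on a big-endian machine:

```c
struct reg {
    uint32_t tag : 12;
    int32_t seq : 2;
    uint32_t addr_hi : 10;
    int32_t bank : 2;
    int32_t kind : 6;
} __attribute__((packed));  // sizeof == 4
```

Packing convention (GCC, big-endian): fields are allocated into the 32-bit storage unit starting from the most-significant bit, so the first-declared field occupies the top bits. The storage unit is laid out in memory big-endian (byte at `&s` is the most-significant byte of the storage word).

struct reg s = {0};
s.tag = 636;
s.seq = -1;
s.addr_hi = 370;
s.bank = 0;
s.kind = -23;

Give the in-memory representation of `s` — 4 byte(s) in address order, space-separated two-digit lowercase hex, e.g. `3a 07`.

[20+:12] tag=636 & 0xfff = 0x27c; word=0x27c00000
[18+:2] seq=-1 & 0x3 = 0x3; word=0x27cc0000
[8+:10] addr_hi=370 & 0x3ff = 0x172; word=0x27cd7200
[6+:2] bank=0 & 0x3 = 0x0; word=0x27cd7200
[0+:6] kind=-23 & 0x3f = 0x29; word=0x27cd7229
word = 0x27cd7229 → big-endian bytes:
  [0]=0x27  [1]=0xcd  [2]=0x72  [3]=0x29

27 cd 72 29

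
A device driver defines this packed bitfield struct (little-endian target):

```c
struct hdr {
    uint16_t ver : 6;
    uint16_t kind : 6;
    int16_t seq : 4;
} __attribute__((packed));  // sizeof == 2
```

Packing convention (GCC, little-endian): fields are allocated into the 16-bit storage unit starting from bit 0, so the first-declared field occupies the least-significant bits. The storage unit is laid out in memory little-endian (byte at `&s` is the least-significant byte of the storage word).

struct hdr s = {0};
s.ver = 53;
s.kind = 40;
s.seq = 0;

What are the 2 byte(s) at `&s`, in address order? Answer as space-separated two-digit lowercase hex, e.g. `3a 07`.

35 0a

[0+:6] ver=53 & 0x3f = 0x35; word=0x0035
[6+:6] kind=40 & 0x3f = 0x28; word=0x0a35
[12+:4] seq=0 & 0xf = 0x0; word=0x0a35
word = 0x0a35 → little-endian bytes:
  [0]=0x35  [1]=0x0a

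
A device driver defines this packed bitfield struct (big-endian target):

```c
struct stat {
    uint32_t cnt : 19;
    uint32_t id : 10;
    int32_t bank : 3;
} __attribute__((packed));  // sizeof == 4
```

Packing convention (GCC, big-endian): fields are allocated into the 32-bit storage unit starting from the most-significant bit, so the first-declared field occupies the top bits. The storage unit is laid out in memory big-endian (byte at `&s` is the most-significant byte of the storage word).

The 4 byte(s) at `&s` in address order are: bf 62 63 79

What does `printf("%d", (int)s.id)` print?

111

[0]=0xbf [1]=0x62 [2]=0x63 [3]=0x79 (big-endian) → word 0xbf626379
cnt [13+:19] = (word>>13) & 0x7ffff = 391955
id [3+:10] = (word>>3) & 0x3ff = 111  ←
bank [0+:3] = (word>>0) & 0x7 = 1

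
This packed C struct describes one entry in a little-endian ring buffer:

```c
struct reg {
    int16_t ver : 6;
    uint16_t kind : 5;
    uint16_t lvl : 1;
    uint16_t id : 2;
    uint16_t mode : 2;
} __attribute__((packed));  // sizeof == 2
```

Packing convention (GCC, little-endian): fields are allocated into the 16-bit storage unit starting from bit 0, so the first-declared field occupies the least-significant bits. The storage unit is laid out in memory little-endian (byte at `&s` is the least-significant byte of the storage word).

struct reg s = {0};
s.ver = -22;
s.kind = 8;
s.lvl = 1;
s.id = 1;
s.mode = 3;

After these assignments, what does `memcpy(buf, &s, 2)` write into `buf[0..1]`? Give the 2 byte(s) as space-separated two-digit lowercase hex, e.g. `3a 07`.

[0+:6] ver=-22 & 0x3f = 0x2a; word=0x002a
[6+:5] kind=8 & 0x1f = 0x8; word=0x022a
[11+:1] lvl=1 & 0x1 = 0x1; word=0x0a2a
[12+:2] id=1 & 0x3 = 0x1; word=0x1a2a
[14+:2] mode=3 & 0x3 = 0x3; word=0xda2a
word = 0xda2a → little-endian bytes:
  [0]=0x2a  [1]=0xda

2a da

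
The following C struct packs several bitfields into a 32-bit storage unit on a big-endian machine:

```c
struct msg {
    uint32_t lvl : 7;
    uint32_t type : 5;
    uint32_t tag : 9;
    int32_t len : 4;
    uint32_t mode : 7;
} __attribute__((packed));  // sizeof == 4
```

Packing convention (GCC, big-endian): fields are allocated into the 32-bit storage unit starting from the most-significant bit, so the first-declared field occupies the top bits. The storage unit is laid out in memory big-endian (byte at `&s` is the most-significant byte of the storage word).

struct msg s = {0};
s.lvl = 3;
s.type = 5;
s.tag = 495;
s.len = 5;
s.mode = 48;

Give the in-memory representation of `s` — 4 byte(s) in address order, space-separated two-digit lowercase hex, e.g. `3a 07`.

06 5f 7a b0

[25+:7] lvl=3 & 0x7f = 0x3; word=0x06000000
[20+:5] type=5 & 0x1f = 0x5; word=0x06500000
[11+:9] tag=495 & 0x1ff = 0x1ef; word=0x065f7800
[7+:4] len=5 & 0xf = 0x5; word=0x065f7a80
[0+:7] mode=48 & 0x7f = 0x30; word=0x065f7ab0
word = 0x065f7ab0 → big-endian bytes:
  [0]=0x06  [1]=0x5f  [2]=0x7a  [3]=0xb0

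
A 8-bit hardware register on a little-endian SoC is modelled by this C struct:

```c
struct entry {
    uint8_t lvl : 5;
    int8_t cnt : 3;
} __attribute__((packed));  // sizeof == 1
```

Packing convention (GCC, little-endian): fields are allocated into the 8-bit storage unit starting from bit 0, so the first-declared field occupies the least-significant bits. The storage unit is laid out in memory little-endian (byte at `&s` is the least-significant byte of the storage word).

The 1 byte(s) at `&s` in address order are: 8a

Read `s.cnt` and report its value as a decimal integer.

-4

[0]=0x8a (little-endian) → word 0x8a
lvl:5 @ bit 0 → (0x8a>>0)&0x1f = 0xa
cnt:3 @ bit 5 → (0x8a>>5)&0x7 = 0x4  ←
cnt signed 3b, MSB=1: 4 - 8 = -4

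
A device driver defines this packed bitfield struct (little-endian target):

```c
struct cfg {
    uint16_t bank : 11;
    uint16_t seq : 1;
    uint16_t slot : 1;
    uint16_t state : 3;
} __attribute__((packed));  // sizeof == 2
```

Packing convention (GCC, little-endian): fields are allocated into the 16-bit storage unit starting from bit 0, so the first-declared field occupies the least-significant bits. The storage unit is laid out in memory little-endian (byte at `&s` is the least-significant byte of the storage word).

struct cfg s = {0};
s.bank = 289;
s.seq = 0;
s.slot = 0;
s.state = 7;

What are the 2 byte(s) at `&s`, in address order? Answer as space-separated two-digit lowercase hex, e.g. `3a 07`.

bank (11b) val=289 bits=0x121 at bit 0: 0x0121
seq (1b) val=0 bits=0x0 at bit 11: 0x0121
slot (1b) val=0 bits=0x0 at bit 12: 0x0121
state (3b) val=7 bits=0x7 at bit 13: 0xe121
word = 0xe121 → little-endian bytes:
  [0]=0x21  [1]=0xe1

21 e1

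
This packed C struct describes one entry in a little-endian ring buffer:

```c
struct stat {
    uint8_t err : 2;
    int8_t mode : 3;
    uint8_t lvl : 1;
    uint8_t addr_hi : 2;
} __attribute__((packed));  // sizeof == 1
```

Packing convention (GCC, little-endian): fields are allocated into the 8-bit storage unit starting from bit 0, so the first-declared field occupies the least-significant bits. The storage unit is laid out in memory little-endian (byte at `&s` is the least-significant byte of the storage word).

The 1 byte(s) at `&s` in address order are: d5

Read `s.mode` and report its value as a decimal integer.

[0]=0xd5 (little-endian) → word 0xd5
err [0+:2] = (word>>0) & 0x3 = 1
mode [2+:3] = (word>>2) & 0x7 = 5  ←
lvl [5+:1] = (word>>5) & 0x1 = 0
addr_hi [6+:2] = (word>>6) & 0x3 = 3
mode signed 3b, MSB=1: 5 - 8 = -3

-3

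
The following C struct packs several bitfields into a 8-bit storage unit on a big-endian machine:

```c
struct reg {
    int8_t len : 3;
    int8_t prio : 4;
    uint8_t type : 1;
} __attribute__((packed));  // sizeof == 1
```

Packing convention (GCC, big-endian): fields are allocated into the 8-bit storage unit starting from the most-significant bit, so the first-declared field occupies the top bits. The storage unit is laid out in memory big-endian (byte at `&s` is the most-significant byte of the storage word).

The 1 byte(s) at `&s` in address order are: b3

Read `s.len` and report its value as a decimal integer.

-3

[0]=0xb3 (big-endian) → word 0xb3
len:3 @ bit 5 → (0xb3>>5)&0x7 = 0x5  ←
prio:4 @ bit 1 → (0xb3>>1)&0xf = 0x9
type:1 @ bit 0 → (0xb3>>0)&0x1 = 0x1
len signed 3b, MSB=1: 5 - 8 = -3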